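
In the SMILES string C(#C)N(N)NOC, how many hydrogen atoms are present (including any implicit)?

Hydrogens are implicit in SMILES; fill each atom to its normal valence:
  1 × C: 3 H
  1 × C: 1 H
  1 × C: no H
  1 × N: 2 H
  1 × N: 1 H
  1 × N: no H
  1 × O: no H
  Total hydrogens = 7.

7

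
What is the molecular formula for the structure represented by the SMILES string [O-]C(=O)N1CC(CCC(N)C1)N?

C7H14N3O2-

Heavy atoms from the SMILES: 7 C, 3 N, 2 O.
Implicit hydrogens by atom environment:
  4 × C: 2 H each → 8
  2 × C: 1 H each → 2
  2 × N: 2 H each → 4
  1 × C: no H
  1 × N: no H
  1 × O: no H
  1 × O (charge -1): no H
  Total hydrogens = 14.
Net charge -1.
Molecular formula: C7H14N3O2-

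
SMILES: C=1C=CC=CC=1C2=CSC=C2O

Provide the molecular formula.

Heavy atoms from the SMILES: 10 C, 1 O, 1 S.
Implicit hydrogens by atom environment:
  7 × C (aromatic): 1 H each → 7
  3 × C (aromatic): no H
  1 × O: 1 H
  1 × S (aromatic): no H
  Total hydrogens = 8.
Molecular formula: C10H8OS

C10H8OS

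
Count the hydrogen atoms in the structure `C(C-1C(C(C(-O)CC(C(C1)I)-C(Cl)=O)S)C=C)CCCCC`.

28

Hydrogens are implicit in SMILES; fill each atom to its normal valence:
  8 × C: 2 H each → 16
  7 × C: 1 H each → 7
  1 × C: 3 H
  1 × C: no H
  1 × Cl: no H
  1 × I: no H
  1 × O: 1 H
  1 × O: no H
  1 × S: 1 H
  Total hydrogens = 28.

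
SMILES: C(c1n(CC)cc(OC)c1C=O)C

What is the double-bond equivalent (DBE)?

4

Molecular formula from the SMILES: C10H15NO2.
DoU = (2C + 2 + N − H − X)/2 = (2·10 + 2 + 1 − 15 − 0)/2 = 8/2 = 4.
(Structurally: 1 ring(s) + 3 π bond(s) = 4.)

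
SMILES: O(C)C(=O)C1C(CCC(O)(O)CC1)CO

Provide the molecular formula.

C10H18O5

Heavy atoms from the SMILES: 10 C, 5 O.
Implicit hydrogens by atom environment:
  5 × C: 2 H each → 10
  3 × O: 1 H each → 3
  2 × C: 1 H each → 2
  2 × C: no H
  2 × O: no H
  1 × C: 3 H
  Total hydrogens = 18.
Molecular formula: C10H18O5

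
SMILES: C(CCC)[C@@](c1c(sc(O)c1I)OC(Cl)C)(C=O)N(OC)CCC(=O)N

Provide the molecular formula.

Heavy atoms from the SMILES: 16 C, 1 Cl, 1 I, 2 N, 5 O, 1 S.
Implicit hydrogens by atom environment:
  5 × C: 2 H each → 10
  4 × C (aromatic): no H
  4 × O: no H
  3 × C: 3 H each → 9
  2 × C: 1 H each → 2
  2 × C: no H
  1 × Cl: no H
  1 × I: no H
  1 × N: 2 H
  1 × N: no H
  1 × O: 1 H
  1 × S (aromatic): no H
  Total hydrogens = 24.
Molecular formula: C16H24ClIN2O5S

C16H24ClIN2O5S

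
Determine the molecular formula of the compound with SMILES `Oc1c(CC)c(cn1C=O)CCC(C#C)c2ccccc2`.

Heavy atoms from the SMILES: 18 C, 1 N, 2 O.
Implicit hydrogens by atom environment:
  6 × C (aromatic): 1 H each → 6
  4 × C (aromatic): no H
  3 × C: 2 H each → 6
  3 × C: 1 H each → 3
  1 × C: 3 H
  1 × C: no H
  1 × N (aromatic): no H
  1 × O: 1 H
  1 × O: no H
  Total hydrogens = 19.
Molecular formula: C18H19NO2

C18H19NO2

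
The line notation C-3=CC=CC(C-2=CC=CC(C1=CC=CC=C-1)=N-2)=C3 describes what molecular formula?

C17H13N

Heavy atoms from the SMILES: 17 C, 1 N.
Implicit hydrogens by atom environment:
  13 × C (aromatic): 1 H each → 13
  4 × C (aromatic): no H
  1 × N (aromatic): no H
  Total hydrogens = 13.
Molecular formula: C17H13N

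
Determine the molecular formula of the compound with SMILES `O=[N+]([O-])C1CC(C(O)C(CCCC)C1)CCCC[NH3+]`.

C14H29N2O3+

Heavy atoms from the SMILES: 14 C, 2 N, 3 O.
Implicit hydrogens by atom environment:
  9 × C: 2 H each → 18
  4 × C: 1 H each → 4
  1 × C: 3 H
  1 × N (charge +1): 3 H
  1 × N (charge +1): no H
  1 × O: 1 H
  1 × O: no H
  1 × O (charge -1): no H
  Total hydrogens = 29.
Net charge +1.
Molecular formula: C14H29N2O3+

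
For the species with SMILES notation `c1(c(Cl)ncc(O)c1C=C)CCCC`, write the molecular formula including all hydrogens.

Heavy atoms from the SMILES: 11 C, 1 Cl, 1 N, 1 O.
Implicit hydrogens by atom environment:
  4 × C: 2 H each → 8
  4 × C (aromatic): no H
  1 × C: 3 H
  1 × C (aromatic): 1 H
  1 × C: 1 H
  1 × Cl: no H
  1 × N (aromatic): no H
  1 × O: 1 H
  Total hydrogens = 14.
Molecular formula: C11H14ClNO

C11H14ClNO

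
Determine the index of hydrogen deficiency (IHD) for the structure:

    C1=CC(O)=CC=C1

Molecular formula from the SMILES: C6H6O.
DoU = (2C + 2 + N − H − X)/2 = (2·6 + 2 + 0 − 6 − 0)/2 = 8/2 = 4.
(Structurally: 1 ring(s) + 3 π bond(s) = 4.)

4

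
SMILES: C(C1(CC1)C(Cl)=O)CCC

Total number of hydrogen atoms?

13

Hydrogens are implicit in SMILES; fill each atom to its normal valence:
  5 × C: 2 H each → 10
  2 × C: no H
  1 × C: 3 H
  1 × Cl: no H
  1 × O: no H
  Total hydrogens = 13.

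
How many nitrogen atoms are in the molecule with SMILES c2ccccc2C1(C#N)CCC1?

1

The symbol for nitrogen appears 1 time in the SMILES.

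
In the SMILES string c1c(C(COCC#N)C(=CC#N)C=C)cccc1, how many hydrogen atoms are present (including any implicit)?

14

Hydrogens are implicit in SMILES; fill each atom to its normal valence:
  5 × C (aromatic): 1 H each → 5
  3 × C: 2 H each → 6
  3 × C: 1 H each → 3
  3 × C: no H
  2 × N: no H
  1 × C (aromatic): no H
  1 × O: no H
  Total hydrogens = 14.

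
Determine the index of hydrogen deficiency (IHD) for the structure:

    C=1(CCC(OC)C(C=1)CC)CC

Molecular formula from the SMILES: C11H20O.
DoU = (2C + 2 + N − H − X)/2 = (2·11 + 2 + 0 − 20 − 0)/2 = 4/2 = 2.
(Structurally: 1 ring(s) + 1 π bond(s) = 2.)

2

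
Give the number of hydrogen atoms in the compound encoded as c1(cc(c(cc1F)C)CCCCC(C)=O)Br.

16

Hydrogens are implicit in SMILES; fill each atom to its normal valence:
  4 × C: 2 H each → 8
  4 × C (aromatic): no H
  2 × C: 3 H each → 6
  2 × C (aromatic): 1 H each → 2
  1 × Br: no H
  1 × C: no H
  1 × F: no H
  1 × O: no H
  Total hydrogens = 16.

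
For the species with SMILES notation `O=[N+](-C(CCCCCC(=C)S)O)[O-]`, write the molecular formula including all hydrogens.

C8H15NO3S

Heavy atoms from the SMILES: 8 C, 1 N, 3 O, 1 S.
Implicit hydrogens by atom environment:
  6 × C: 2 H each → 12
  1 × C: 1 H
  1 × C: no H
  1 × N (charge +1): no H
  1 × O: 1 H
  1 × O: no H
  1 × O (charge -1): no H
  1 × S: 1 H
  Total hydrogens = 15.
Molecular formula: C8H15NO3S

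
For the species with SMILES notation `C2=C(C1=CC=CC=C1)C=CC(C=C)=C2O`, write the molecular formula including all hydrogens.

Heavy atoms from the SMILES: 14 C, 1 O.
Implicit hydrogens by atom environment:
  8 × C (aromatic): 1 H each → 8
  4 × C (aromatic): no H
  1 × C: 2 H
  1 × C: 1 H
  1 × O: 1 H
  Total hydrogens = 12.
Molecular formula: C14H12O

C14H12O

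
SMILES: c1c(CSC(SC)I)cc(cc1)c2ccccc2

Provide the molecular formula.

C15H15IS2

Heavy atoms from the SMILES: 15 C, 1 I, 2 S.
Implicit hydrogens by atom environment:
  9 × C (aromatic): 1 H each → 9
  3 × C (aromatic): no H
  2 × S: no H
  1 × C: 3 H
  1 × C: 2 H
  1 × C: 1 H
  1 × I: no H
  Total hydrogens = 15.
Molecular formula: C15H15IS2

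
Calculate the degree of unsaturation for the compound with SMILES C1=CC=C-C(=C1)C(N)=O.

Molecular formula from the SMILES: C7H7NO.
DoU = (2C + 2 + N − H − X)/2 = (2·7 + 2 + 1 − 7 − 0)/2 = 10/2 = 5.
(Structurally: 1 ring(s) + 4 π bond(s) = 5.)

5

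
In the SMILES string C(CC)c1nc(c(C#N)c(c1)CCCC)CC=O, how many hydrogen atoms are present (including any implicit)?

Hydrogens are implicit in SMILES; fill each atom to its normal valence:
  6 × C: 2 H each → 12
  4 × C (aromatic): no H
  2 × C: 3 H each → 6
  1 × C (aromatic): 1 H
  1 × C: 1 H
  1 × C: no H
  1 × N (aromatic): no H
  1 × N: no H
  1 × O: no H
  Total hydrogens = 20.

20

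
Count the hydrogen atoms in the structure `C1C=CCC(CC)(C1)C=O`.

Hydrogens are implicit in SMILES; fill each atom to its normal valence:
  4 × C: 2 H each → 8
  3 × C: 1 H each → 3
  1 × C: 3 H
  1 × C: no H
  1 × O: no H
  Total hydrogens = 14.

14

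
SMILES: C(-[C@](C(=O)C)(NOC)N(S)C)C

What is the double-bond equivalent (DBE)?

1

Molecular formula from the SMILES: C7H16N2O2S.
DoU = (2C + 2 + N − H − X)/2 = (2·7 + 2 + 2 − 16 − 0)/2 = 2/2 = 1.
(Structurally: 0 ring(s) + 1 π bond(s) = 1.)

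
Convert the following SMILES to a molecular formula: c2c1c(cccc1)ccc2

Heavy atoms from the SMILES: 10 C.
Implicit hydrogens by atom environment:
  8 × C (aromatic): 1 H each → 8
  2 × C (aromatic): no H
  Total hydrogens = 8.
Molecular formula: C10H8

C10H8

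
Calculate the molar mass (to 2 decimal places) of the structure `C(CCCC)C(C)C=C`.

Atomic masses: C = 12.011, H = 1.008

Molecular formula: C9H18.
M = 9×12.011 + 18×1.008 = 126.24 g/mol.

126.24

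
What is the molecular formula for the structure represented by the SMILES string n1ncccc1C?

C5H6N2

Heavy atoms from the SMILES: 5 C, 2 N.
Implicit hydrogens by atom environment:
  3 × C (aromatic): 1 H each → 3
  2 × N (aromatic): no H
  1 × C: 3 H
  1 × C (aromatic): no H
  Total hydrogens = 6.
Molecular formula: C5H6N2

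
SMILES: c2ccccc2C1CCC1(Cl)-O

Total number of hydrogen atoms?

Hydrogens are implicit in SMILES; fill each atom to its normal valence:
  5 × C (aromatic): 1 H each → 5
  2 × C: 2 H each → 4
  1 × C: 1 H
  1 × C: no H
  1 × C (aromatic): no H
  1 × Cl: no H
  1 × O: 1 H
  Total hydrogens = 11.

11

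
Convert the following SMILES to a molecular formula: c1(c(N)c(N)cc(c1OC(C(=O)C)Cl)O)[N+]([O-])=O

C9H10ClN3O5

Heavy atoms from the SMILES: 9 C, 1 Cl, 3 N, 5 O.
Implicit hydrogens by atom environment:
  5 × C (aromatic): no H
  3 × O: no H
  2 × N: 2 H each → 4
  1 × C: 3 H
  1 × C (aromatic): 1 H
  1 × C: 1 H
  1 × C: no H
  1 × Cl: no H
  1 × N (charge +1): no H
  1 × O: 1 H
  1 × O (charge -1): no H
  Total hydrogens = 10.
Molecular formula: C9H10ClN3O5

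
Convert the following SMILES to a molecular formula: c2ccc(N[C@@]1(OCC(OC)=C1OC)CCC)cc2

Heavy atoms from the SMILES: 15 C, 1 N, 3 O.
Implicit hydrogens by atom environment:
  5 × C (aromatic): 1 H each → 5
  3 × C: 3 H each → 9
  3 × C: 2 H each → 6
  3 × C: no H
  3 × O: no H
  1 × C (aromatic): no H
  1 × N: 1 H
  Total hydrogens = 21.
Molecular formula: C15H21NO3

C15H21NO3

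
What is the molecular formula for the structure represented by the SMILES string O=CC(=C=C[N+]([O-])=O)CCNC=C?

Heavy atoms from the SMILES: 8 C, 2 N, 3 O.
Implicit hydrogens by atom environment:
  3 × C: 2 H each → 6
  3 × C: 1 H each → 3
  2 × C: no H
  2 × O: no H
  1 × N: 1 H
  1 × N (charge +1): no H
  1 × O (charge -1): no H
  Total hydrogens = 10.
Molecular formula: C8H10N2O3

C8H10N2O3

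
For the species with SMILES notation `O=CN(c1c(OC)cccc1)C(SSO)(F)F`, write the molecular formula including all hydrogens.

Heavy atoms from the SMILES: 9 C, 2 F, 1 N, 3 O, 2 S.
Implicit hydrogens by atom environment:
  4 × C (aromatic): 1 H each → 4
  2 × C (aromatic): no H
  2 × F: no H
  2 × O: no H
  2 × S: no H
  1 × C: 3 H
  1 × C: 1 H
  1 × C: no H
  1 × N: no H
  1 × O: 1 H
  Total hydrogens = 9.
Molecular formula: C9H9F2NO3S2

C9H9F2NO3S2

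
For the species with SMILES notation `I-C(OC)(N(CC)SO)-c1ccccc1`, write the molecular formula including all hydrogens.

C10H14INO2S

Heavy atoms from the SMILES: 10 C, 1 I, 1 N, 2 O, 1 S.
Implicit hydrogens by atom environment:
  5 × C (aromatic): 1 H each → 5
  2 × C: 3 H each → 6
  1 × C: 2 H
  1 × C: no H
  1 × C (aromatic): no H
  1 × I: no H
  1 × N: no H
  1 × O: 1 H
  1 × O: no H
  1 × S: no H
  Total hydrogens = 14.
Molecular formula: C10H14INO2S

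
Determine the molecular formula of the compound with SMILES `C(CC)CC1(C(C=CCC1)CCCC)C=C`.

Heavy atoms from the SMILES: 16 C.
Implicit hydrogens by atom environment:
  9 × C: 2 H each → 18
  4 × C: 1 H each → 4
  2 × C: 3 H each → 6
  1 × C: no H
  Total hydrogens = 28.
Molecular formula: C16H28

C16H28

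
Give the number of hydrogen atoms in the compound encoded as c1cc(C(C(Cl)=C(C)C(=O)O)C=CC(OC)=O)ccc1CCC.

21

Hydrogens are implicit in SMILES; fill each atom to its normal valence:
  4 × C (aromatic): 1 H each → 4
  4 × C: no H
  3 × C: 3 H each → 9
  3 × C: 1 H each → 3
  3 × O: no H
  2 × C: 2 H each → 4
  2 × C (aromatic): no H
  1 × Cl: no H
  1 × O: 1 H
  Total hydrogens = 21.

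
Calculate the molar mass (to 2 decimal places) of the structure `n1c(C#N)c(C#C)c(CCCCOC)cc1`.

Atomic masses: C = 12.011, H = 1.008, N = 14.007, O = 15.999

214.27

Molecular formula: C13H14N2O.
M = 13×12.011 + 14×1.008 + 2×14.007 + 1×15.999 = 214.27 g/mol.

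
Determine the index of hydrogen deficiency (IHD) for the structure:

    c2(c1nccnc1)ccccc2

Molecular formula from the SMILES: C10H8N2.
DoU = (2C + 2 + N − H − X)/2 = (2·10 + 2 + 2 − 8 − 0)/2 = 16/2 = 8.
(Structurally: 2 ring(s) + 6 π bond(s) = 8.)

8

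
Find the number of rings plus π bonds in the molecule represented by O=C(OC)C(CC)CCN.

Molecular formula from the SMILES: C7H15NO2.
DoU = (2C + 2 + N − H − X)/2 = (2·7 + 2 + 1 − 15 − 0)/2 = 2/2 = 1.
(Structurally: 0 ring(s) + 1 π bond(s) = 1.)

1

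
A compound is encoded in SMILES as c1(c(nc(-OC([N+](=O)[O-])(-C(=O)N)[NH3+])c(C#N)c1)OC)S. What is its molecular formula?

C9H10N5O5S+

Heavy atoms from the SMILES: 9 C, 5 N, 5 O, 1 S.
Implicit hydrogens by atom environment:
  4 × C (aromatic): no H
  4 × O: no H
  3 × C: no H
  1 × C: 3 H
  1 × C (aromatic): 1 H
  1 × N (charge +1): 3 H
  1 × N: 2 H
  1 × N (aromatic): no H
  1 × N: no H
  1 × N (charge +1): no H
  1 × O (charge -1): no H
  1 × S: 1 H
  Total hydrogens = 10.
Net charge +1.
Molecular formula: C9H10N5O5S+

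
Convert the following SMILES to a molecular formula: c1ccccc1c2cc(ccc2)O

Heavy atoms from the SMILES: 12 C, 1 O.
Implicit hydrogens by atom environment:
  9 × C (aromatic): 1 H each → 9
  3 × C (aromatic): no H
  1 × O: 1 H
  Total hydrogens = 10.
Molecular formula: C12H10O

C12H10O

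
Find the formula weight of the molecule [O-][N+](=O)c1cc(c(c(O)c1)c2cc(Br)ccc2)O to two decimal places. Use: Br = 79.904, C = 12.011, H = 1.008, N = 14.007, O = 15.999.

310.10

Molecular formula: C12H8BrNO4.
M = 1×79.904 + 12×12.011 + 8×1.008 + 1×14.007 + 4×15.999 = 310.10 g/mol.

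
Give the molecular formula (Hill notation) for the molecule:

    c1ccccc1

Heavy atoms from the SMILES: 6 C.
Implicit hydrogens by atom environment:
  6 × C (aromatic): 1 H each → 6
  Total hydrogens = 6.
Molecular formula: C6H6

C6H6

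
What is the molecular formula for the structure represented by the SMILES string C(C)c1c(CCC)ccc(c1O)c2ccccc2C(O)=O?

Heavy atoms from the SMILES: 18 C, 3 O.
Implicit hydrogens by atom environment:
  6 × C (aromatic): 1 H each → 6
  6 × C (aromatic): no H
  3 × C: 2 H each → 6
  2 × C: 3 H each → 6
  2 × O: 1 H each → 2
  1 × C: no H
  1 × O: no H
  Total hydrogens = 20.
Molecular formula: C18H20O3

C18H20O3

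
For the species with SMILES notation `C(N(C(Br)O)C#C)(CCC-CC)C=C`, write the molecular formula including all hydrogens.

Heavy atoms from the SMILES: 1 Br, 11 C, 1 N, 1 O.
Implicit hydrogens by atom environment:
  5 × C: 2 H each → 10
  4 × C: 1 H each → 4
  1 × Br: no H
  1 × C: 3 H
  1 × C: no H
  1 × N: no H
  1 × O: 1 H
  Total hydrogens = 18.
Molecular formula: C11H18BrNO

C11H18BrNO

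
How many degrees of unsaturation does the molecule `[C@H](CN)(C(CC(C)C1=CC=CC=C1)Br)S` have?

4

Molecular formula from the SMILES: C12H18BrNS.
DoU = (2C + 2 + N − H − X)/2 = (2·12 + 2 + 1 − 18 − 1)/2 = 8/2 = 4.
(Structurally: 1 ring(s) + 3 π bond(s) = 4.)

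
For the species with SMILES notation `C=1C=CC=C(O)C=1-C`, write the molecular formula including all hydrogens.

C7H8O

Heavy atoms from the SMILES: 7 C, 1 O.
Implicit hydrogens by atom environment:
  4 × C (aromatic): 1 H each → 4
  2 × C (aromatic): no H
  1 × C: 3 H
  1 × O: 1 H
  Total hydrogens = 8.
Molecular formula: C7H8O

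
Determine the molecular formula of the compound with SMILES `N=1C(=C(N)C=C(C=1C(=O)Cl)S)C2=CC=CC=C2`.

C12H9ClN2OS

Heavy atoms from the SMILES: 12 C, 1 Cl, 2 N, 1 O, 1 S.
Implicit hydrogens by atom environment:
  6 × C (aromatic): 1 H each → 6
  5 × C (aromatic): no H
  1 × C: no H
  1 × Cl: no H
  1 × N: 2 H
  1 × N (aromatic): no H
  1 × O: no H
  1 × S: 1 H
  Total hydrogens = 9.
Molecular formula: C12H9ClN2OS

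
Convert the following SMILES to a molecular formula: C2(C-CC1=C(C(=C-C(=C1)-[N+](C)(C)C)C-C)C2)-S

Heavy atoms from the SMILES: 15 C, 1 N, 1 S.
Implicit hydrogens by atom environment:
  4 × C: 3 H each → 12
  4 × C: 2 H each → 8
  4 × C (aromatic): no H
  2 × C (aromatic): 1 H each → 2
  1 × C: 1 H
  1 × N (charge +1): no H
  1 × S: 1 H
  Total hydrogens = 24.
Net charge +1.
Molecular formula: C15H24NS+

C15H24NS+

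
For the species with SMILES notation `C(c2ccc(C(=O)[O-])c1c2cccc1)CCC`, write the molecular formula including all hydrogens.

Heavy atoms from the SMILES: 15 C, 2 O.
Implicit hydrogens by atom environment:
  6 × C (aromatic): 1 H each → 6
  4 × C (aromatic): no H
  3 × C: 2 H each → 6
  1 × C: 3 H
  1 × C: no H
  1 × O: no H
  1 × O (charge -1): no H
  Total hydrogens = 15.
Net charge -1.
Molecular formula: C15H15O2-

C15H15O2-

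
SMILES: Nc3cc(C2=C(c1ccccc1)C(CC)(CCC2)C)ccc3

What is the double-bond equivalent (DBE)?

Molecular formula from the SMILES: C21H25N.
DoU = (2C + 2 + N − H − X)/2 = (2·21 + 2 + 1 − 25 − 0)/2 = 20/2 = 10.
(Structurally: 3 ring(s) + 7 π bond(s) = 10.)

10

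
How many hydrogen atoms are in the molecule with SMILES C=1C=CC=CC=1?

Hydrogens are implicit in SMILES; fill each atom to its normal valence:
  6 × C (aromatic): 1 H each → 6
  Total hydrogens = 6.

6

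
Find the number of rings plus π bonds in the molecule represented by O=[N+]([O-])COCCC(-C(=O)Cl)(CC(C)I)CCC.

2

Molecular formula from the SMILES: C11H19ClINO4.
DoU = (2C + 2 + N − H − X)/2 = (2·11 + 2 + 1 − 19 − 2)/2 = 4/2 = 2.
(Structurally: 0 ring(s) + 2 π bond(s) = 2.)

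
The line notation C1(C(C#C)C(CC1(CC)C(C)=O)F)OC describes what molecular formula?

Heavy atoms from the SMILES: 12 C, 1 F, 2 O.
Implicit hydrogens by atom environment:
  4 × C: 1 H each → 4
  3 × C: 3 H each → 9
  3 × C: no H
  2 × C: 2 H each → 4
  2 × O: no H
  1 × F: no H
  Total hydrogens = 17.
Molecular formula: C12H17FO2

C12H17FO2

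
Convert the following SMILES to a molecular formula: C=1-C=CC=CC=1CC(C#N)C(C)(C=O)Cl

C12H12ClNO

Heavy atoms from the SMILES: 12 C, 1 Cl, 1 N, 1 O.
Implicit hydrogens by atom environment:
  5 × C (aromatic): 1 H each → 5
  2 × C: 1 H each → 2
  2 × C: no H
  1 × C: 3 H
  1 × C: 2 H
  1 × C (aromatic): no H
  1 × Cl: no H
  1 × N: no H
  1 × O: no H
  Total hydrogens = 12.
Molecular formula: C12H12ClNO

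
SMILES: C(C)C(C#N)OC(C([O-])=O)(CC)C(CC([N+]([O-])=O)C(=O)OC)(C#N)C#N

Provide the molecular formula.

Heavy atoms from the SMILES: 15 C, 4 N, 7 O.
Implicit hydrogens by atom environment:
  7 × C: no H
  5 × O: no H
  3 × C: 3 H each → 9
  3 × C: 2 H each → 6
  3 × N: no H
  2 × C: 1 H each → 2
  2 × O (charge -1): no H
  1 × N (charge +1): no H
  Total hydrogens = 17.
Net charge -1.
Molecular formula: C15H17N4O7-

C15H17N4O7-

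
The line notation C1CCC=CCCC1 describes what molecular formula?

C8H14

Heavy atoms from the SMILES: 8 C.
Implicit hydrogens by atom environment:
  6 × C: 2 H each → 12
  2 × C: 1 H each → 2
  Total hydrogens = 14.
Molecular formula: C8H14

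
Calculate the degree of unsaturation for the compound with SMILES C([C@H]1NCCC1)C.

1

Molecular formula from the SMILES: C6H13N.
DoU = (2C + 2 + N − H − X)/2 = (2·6 + 2 + 1 − 13 − 0)/2 = 2/2 = 1.
(Structurally: 1 ring(s) + 0 π bond(s) = 1.)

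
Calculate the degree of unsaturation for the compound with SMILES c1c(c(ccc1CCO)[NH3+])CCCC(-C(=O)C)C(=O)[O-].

6

Molecular formula from the SMILES: C15H21NO4.
DoU = (2C + 2 + N − H − X)/2 = (2·15 + 2 + 1 − 21 − 0)/2 = 12/2 = 6.
(Structurally: 1 ring(s) + 5 π bond(s) = 6.)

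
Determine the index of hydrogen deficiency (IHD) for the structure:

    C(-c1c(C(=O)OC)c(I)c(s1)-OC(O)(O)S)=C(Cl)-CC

Molecular formula from the SMILES: C11H12ClIO5S2.
DoU = (2C + 2 + N − H − X)/2 = (2·11 + 2 + 0 − 12 − 2)/2 = 10/2 = 5.
(Structurally: 1 ring(s) + 4 π bond(s) = 5.)

5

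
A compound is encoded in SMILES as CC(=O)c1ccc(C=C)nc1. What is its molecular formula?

Heavy atoms from the SMILES: 9 C, 1 N, 1 O.
Implicit hydrogens by atom environment:
  3 × C (aromatic): 1 H each → 3
  2 × C (aromatic): no H
  1 × C: 3 H
  1 × C: 2 H
  1 × C: 1 H
  1 × C: no H
  1 × N (aromatic): no H
  1 × O: no H
  Total hydrogens = 9.
Molecular formula: C9H9NO

C9H9NO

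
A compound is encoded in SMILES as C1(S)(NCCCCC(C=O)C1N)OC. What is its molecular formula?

Heavy atoms from the SMILES: 9 C, 2 N, 2 O, 1 S.
Implicit hydrogens by atom environment:
  4 × C: 2 H each → 8
  3 × C: 1 H each → 3
  2 × O: no H
  1 × C: 3 H
  1 × C: no H
  1 × N: 2 H
  1 × N: 1 H
  1 × S: 1 H
  Total hydrogens = 18.
Molecular formula: C9H18N2O2S

C9H18N2O2S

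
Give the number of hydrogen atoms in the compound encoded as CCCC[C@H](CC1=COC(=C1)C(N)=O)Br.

16

Hydrogens are implicit in SMILES; fill each atom to its normal valence:
  4 × C: 2 H each → 8
  2 × C (aromatic): 1 H each → 2
  2 × C (aromatic): no H
  1 × Br: no H
  1 × C: 3 H
  1 × C: 1 H
  1 × C: no H
  1 × N: 2 H
  1 × O (aromatic): no H
  1 × O: no H
  Total hydrogens = 16.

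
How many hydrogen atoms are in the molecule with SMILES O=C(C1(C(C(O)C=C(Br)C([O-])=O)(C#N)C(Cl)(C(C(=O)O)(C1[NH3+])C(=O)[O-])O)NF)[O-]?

10

Hydrogens are implicit in SMILES; fill each atom to its normal valence:
  10 × C: no H
  4 × O: no H
  3 × C: 1 H each → 3
  3 × O: 1 H each → 3
  3 × O (charge -1): no H
  1 × Br: no H
  1 × Cl: no H
  1 × F: no H
  1 × N (charge +1): 3 H
  1 × N: 1 H
  1 × N: no H
  Total hydrogens = 10.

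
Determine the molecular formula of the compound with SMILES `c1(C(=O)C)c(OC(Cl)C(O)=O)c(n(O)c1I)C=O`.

Heavy atoms from the SMILES: 9 C, 1 Cl, 1 I, 1 N, 6 O.
Implicit hydrogens by atom environment:
  4 × C (aromatic): no H
  4 × O: no H
  2 × C: 1 H each → 2
  2 × C: no H
  2 × O: 1 H each → 2
  1 × C: 3 H
  1 × Cl: no H
  1 × I: no H
  1 × N (aromatic): no H
  Total hydrogens = 7.
Molecular formula: C9H7ClINO6

C9H7ClINO6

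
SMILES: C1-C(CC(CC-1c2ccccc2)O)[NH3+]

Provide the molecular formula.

Heavy atoms from the SMILES: 12 C, 1 N, 1 O.
Implicit hydrogens by atom environment:
  5 × C (aromatic): 1 H each → 5
  3 × C: 2 H each → 6
  3 × C: 1 H each → 3
  1 × C (aromatic): no H
  1 × N (charge +1): 3 H
  1 × O: 1 H
  Total hydrogens = 18.
Net charge +1.
Molecular formula: C12H18NO+

C12H18NO+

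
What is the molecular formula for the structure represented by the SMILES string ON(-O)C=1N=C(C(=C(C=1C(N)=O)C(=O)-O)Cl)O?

C7H6ClN3O6

Heavy atoms from the SMILES: 7 C, 1 Cl, 3 N, 6 O.
Implicit hydrogens by atom environment:
  5 × C (aromatic): no H
  4 × O: 1 H each → 4
  2 × C: no H
  2 × O: no H
  1 × Cl: no H
  1 × N: 2 H
  1 × N (aromatic): no H
  1 × N: no H
  Total hydrogens = 6.
Molecular formula: C7H6ClN3O6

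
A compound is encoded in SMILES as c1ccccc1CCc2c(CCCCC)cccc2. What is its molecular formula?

Heavy atoms from the SMILES: 19 C.
Implicit hydrogens by atom environment:
  9 × C (aromatic): 1 H each → 9
  6 × C: 2 H each → 12
  3 × C (aromatic): no H
  1 × C: 3 H
  Total hydrogens = 24.
Molecular formula: C19H24

C19H24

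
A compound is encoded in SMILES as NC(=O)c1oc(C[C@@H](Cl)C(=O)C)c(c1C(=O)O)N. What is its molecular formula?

C10H11ClN2O5

Heavy atoms from the SMILES: 10 C, 1 Cl, 2 N, 5 O.
Implicit hydrogens by atom environment:
  4 × C (aromatic): no H
  3 × C: no H
  3 × O: no H
  2 × N: 2 H each → 4
  1 × C: 3 H
  1 × C: 2 H
  1 × C: 1 H
  1 × Cl: no H
  1 × O: 1 H
  1 × O (aromatic): no H
  Total hydrogens = 11.
Molecular formula: C10H11ClN2O5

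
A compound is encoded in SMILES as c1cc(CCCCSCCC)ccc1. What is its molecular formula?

C13H20S

Heavy atoms from the SMILES: 13 C, 1 S.
Implicit hydrogens by atom environment:
  6 × C: 2 H each → 12
  5 × C (aromatic): 1 H each → 5
  1 × C: 3 H
  1 × C (aromatic): no H
  1 × S: no H
  Total hydrogens = 20.
Molecular formula: C13H20S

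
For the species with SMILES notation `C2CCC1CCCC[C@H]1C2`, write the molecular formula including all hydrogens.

Heavy atoms from the SMILES: 10 C.
Implicit hydrogens by atom environment:
  8 × C: 2 H each → 16
  2 × C: 1 H each → 2
  Total hydrogens = 18.
Molecular formula: C10H18

C10H18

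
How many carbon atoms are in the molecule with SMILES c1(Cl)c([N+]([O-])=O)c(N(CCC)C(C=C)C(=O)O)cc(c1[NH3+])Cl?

The symbol for carbon appears 13 times in the SMILES. Lowercase c denotes aromatic carbon and counts toward C.

13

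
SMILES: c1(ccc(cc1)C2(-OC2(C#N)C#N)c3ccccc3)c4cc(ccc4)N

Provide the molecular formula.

C22H15N3O

Heavy atoms from the SMILES: 22 C, 3 N, 1 O.
Implicit hydrogens by atom environment:
  13 × C (aromatic): 1 H each → 13
  5 × C (aromatic): no H
  4 × C: no H
  2 × N: no H
  1 × N: 2 H
  1 × O: no H
  Total hydrogens = 15.
Molecular formula: C22H15N3O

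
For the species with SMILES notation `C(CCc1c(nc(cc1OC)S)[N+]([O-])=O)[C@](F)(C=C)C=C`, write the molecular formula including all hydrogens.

C14H17FN2O3S

Heavy atoms from the SMILES: 14 C, 1 F, 2 N, 3 O, 1 S.
Implicit hydrogens by atom environment:
  5 × C: 2 H each → 10
  4 × C (aromatic): no H
  2 × C: 1 H each → 2
  2 × O: no H
  1 × C: 3 H
  1 × C (aromatic): 1 H
  1 × C: no H
  1 × F: no H
  1 × N (aromatic): no H
  1 × N (charge +1): no H
  1 × O (charge -1): no H
  1 × S: 1 H
  Total hydrogens = 17.
Molecular formula: C14H17FN2O3S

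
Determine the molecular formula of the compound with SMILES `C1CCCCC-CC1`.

C8H16

Heavy atoms from the SMILES: 8 C.
Implicit hydrogens by atom environment:
  8 × C: 2 H each → 16
  Total hydrogens = 16.
Molecular formula: C8H16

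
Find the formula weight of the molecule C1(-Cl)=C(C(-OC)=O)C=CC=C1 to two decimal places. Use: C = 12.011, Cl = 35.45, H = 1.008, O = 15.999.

Molecular formula: C8H7ClO2.
M = 8×12.011 + 1×35.45 + 7×1.008 + 2×15.999 = 170.59 g/mol.

170.59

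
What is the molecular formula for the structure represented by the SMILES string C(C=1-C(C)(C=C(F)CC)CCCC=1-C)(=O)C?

Heavy atoms from the SMILES: 14 C, 1 F, 1 O.
Implicit hydrogens by atom environment:
  5 × C: no H
  4 × C: 3 H each → 12
  4 × C: 2 H each → 8
  1 × C: 1 H
  1 × F: no H
  1 × O: no H
  Total hydrogens = 21.
Molecular formula: C14H21FO

C14H21FO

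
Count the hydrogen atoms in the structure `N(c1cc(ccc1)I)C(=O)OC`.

8

Hydrogens are implicit in SMILES; fill each atom to its normal valence:
  4 × C (aromatic): 1 H each → 4
  2 × C (aromatic): no H
  2 × O: no H
  1 × C: 3 H
  1 × C: no H
  1 × I: no H
  1 × N: 1 H
  Total hydrogens = 8.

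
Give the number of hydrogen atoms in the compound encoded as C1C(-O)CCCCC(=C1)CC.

Hydrogens are implicit in SMILES; fill each atom to its normal valence:
  6 × C: 2 H each → 12
  2 × C: 1 H each → 2
  1 × C: 3 H
  1 × C: no H
  1 × O: 1 H
  Total hydrogens = 18.

18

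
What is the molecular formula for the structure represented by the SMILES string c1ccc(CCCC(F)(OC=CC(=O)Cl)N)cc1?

C13H15ClFNO2

Heavy atoms from the SMILES: 13 C, 1 Cl, 1 F, 1 N, 2 O.
Implicit hydrogens by atom environment:
  5 × C (aromatic): 1 H each → 5
  3 × C: 2 H each → 6
  2 × C: 1 H each → 2
  2 × C: no H
  2 × O: no H
  1 × C (aromatic): no H
  1 × Cl: no H
  1 × F: no H
  1 × N: 2 H
  Total hydrogens = 15.
Molecular formula: C13H15ClFNO2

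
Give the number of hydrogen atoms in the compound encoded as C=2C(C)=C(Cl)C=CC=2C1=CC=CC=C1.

11

Hydrogens are implicit in SMILES; fill each atom to its normal valence:
  8 × C (aromatic): 1 H each → 8
  4 × C (aromatic): no H
  1 × C: 3 H
  1 × Cl: no H
  Total hydrogens = 11.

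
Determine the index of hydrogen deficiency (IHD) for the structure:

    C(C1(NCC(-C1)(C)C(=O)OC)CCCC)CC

Molecular formula from the SMILES: C14H27NO2.
DoU = (2C + 2 + N − H − X)/2 = (2·14 + 2 + 1 − 27 − 0)/2 = 4/2 = 2.
(Structurally: 1 ring(s) + 1 π bond(s) = 2.)

2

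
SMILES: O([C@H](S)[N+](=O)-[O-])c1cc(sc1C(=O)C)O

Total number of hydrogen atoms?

7

Hydrogens are implicit in SMILES; fill each atom to its normal valence:
  3 × C (aromatic): no H
  3 × O: no H
  1 × C: 3 H
  1 × C (aromatic): 1 H
  1 × C: 1 H
  1 × C: no H
  1 × N (charge +1): no H
  1 × O: 1 H
  1 × O (charge -1): no H
  1 × S: 1 H
  1 × S (aromatic): no H
  Total hydrogens = 7.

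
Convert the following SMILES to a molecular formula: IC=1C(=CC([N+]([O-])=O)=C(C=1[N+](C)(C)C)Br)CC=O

Heavy atoms from the SMILES: 1 Br, 11 C, 1 I, 2 N, 3 O.
Implicit hydrogens by atom environment:
  5 × C (aromatic): no H
  3 × C: 3 H each → 9
  2 × N (charge +1): no H
  2 × O: no H
  1 × Br: no H
  1 × C: 2 H
  1 × C (aromatic): 1 H
  1 × C: 1 H
  1 × I: no H
  1 × O (charge -1): no H
  Total hydrogens = 13.
Net charge +1.
Molecular formula: C11H13BrIN2O3+

C11H13BrIN2O3+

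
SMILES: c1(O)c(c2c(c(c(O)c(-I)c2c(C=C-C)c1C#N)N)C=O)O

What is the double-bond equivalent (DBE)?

Molecular formula from the SMILES: C15H11IN2O4.
DoU = (2C + 2 + N − H − X)/2 = (2·15 + 2 + 2 − 11 − 1)/2 = 22/2 = 11.
(Structurally: 2 ring(s) + 9 π bond(s) = 11.)

11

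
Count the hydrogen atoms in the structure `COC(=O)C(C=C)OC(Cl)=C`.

9

Hydrogens are implicit in SMILES; fill each atom to its normal valence:
  3 × O: no H
  2 × C: 2 H each → 4
  2 × C: 1 H each → 2
  2 × C: no H
  1 × C: 3 H
  1 × Cl: no H
  Total hydrogens = 9.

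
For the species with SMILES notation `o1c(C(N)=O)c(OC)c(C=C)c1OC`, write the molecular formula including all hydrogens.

C9H11NO4

Heavy atoms from the SMILES: 9 C, 1 N, 4 O.
Implicit hydrogens by atom environment:
  4 × C (aromatic): no H
  3 × O: no H
  2 × C: 3 H each → 6
  1 × C: 2 H
  1 × C: 1 H
  1 × C: no H
  1 × N: 2 H
  1 × O (aromatic): no H
  Total hydrogens = 11.
Molecular formula: C9H11NO4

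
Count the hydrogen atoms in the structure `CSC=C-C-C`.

10

Hydrogens are implicit in SMILES; fill each atom to its normal valence:
  2 × C: 3 H each → 6
  2 × C: 1 H each → 2
  1 × C: 2 H
  1 × S: no H
  Total hydrogens = 10.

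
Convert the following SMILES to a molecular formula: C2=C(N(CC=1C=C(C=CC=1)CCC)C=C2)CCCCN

Heavy atoms from the SMILES: 18 C, 2 N.
Implicit hydrogens by atom environment:
  7 × C: 2 H each → 14
  7 × C (aromatic): 1 H each → 7
  3 × C (aromatic): no H
  1 × C: 3 H
  1 × N: 2 H
  1 × N (aromatic): no H
  Total hydrogens = 26.
Molecular formula: C18H26N2

C18H26N2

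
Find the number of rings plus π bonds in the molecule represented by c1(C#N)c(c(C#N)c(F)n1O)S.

Molecular formula from the SMILES: C6H2FN3OS.
DoU = (2C + 2 + N − H − X)/2 = (2·6 + 2 + 3 − 2 − 1)/2 = 14/2 = 7.
(Structurally: 1 ring(s) + 6 π bond(s) = 7.)

7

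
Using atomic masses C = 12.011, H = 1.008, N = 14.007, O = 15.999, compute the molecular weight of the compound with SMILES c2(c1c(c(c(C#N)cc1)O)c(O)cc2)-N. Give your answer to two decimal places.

200.20

Molecular formula: C11H8N2O2.
M = 11×12.011 + 8×1.008 + 2×14.007 + 2×15.999 = 200.20 g/mol.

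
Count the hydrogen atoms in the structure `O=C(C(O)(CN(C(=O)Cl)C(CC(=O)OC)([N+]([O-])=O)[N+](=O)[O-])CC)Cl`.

13

Hydrogens are implicit in SMILES; fill each atom to its normal valence:
  6 × O: no H
  5 × C: no H
  3 × C: 2 H each → 6
  2 × C: 3 H each → 6
  2 × Cl: no H
  2 × N (charge +1): no H
  2 × O (charge -1): no H
  1 × N: no H
  1 × O: 1 H
  Total hydrogens = 13.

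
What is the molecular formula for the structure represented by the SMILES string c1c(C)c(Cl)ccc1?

C7H7Cl

Heavy atoms from the SMILES: 7 C, 1 Cl.
Implicit hydrogens by atom environment:
  4 × C (aromatic): 1 H each → 4
  2 × C (aromatic): no H
  1 × C: 3 H
  1 × Cl: no H
  Total hydrogens = 7.
Molecular formula: C7H7Cl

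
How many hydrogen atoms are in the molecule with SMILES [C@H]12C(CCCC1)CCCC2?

Hydrogens are implicit in SMILES; fill each atom to its normal valence:
  8 × C: 2 H each → 16
  2 × C: 1 H each → 2
  Total hydrogens = 18.

18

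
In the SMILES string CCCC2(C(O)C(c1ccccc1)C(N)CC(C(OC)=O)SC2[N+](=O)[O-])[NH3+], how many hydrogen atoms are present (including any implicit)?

Hydrogens are implicit in SMILES; fill each atom to its normal valence:
  5 × C: 1 H each → 5
  5 × C (aromatic): 1 H each → 5
  3 × C: 2 H each → 6
  3 × O: no H
  2 × C: 3 H each → 6
  2 × C: no H
  1 × C (aromatic): no H
  1 × N (charge +1): 3 H
  1 × N: 2 H
  1 × N (charge +1): no H
  1 × O: 1 H
  1 × O (charge -1): no H
  1 × S: no H
  Total hydrogens = 28.

28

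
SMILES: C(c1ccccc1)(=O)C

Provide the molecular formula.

C8H8O

Heavy atoms from the SMILES: 8 C, 1 O.
Implicit hydrogens by atom environment:
  5 × C (aromatic): 1 H each → 5
  1 × C: 3 H
  1 × C (aromatic): no H
  1 × C: no H
  1 × O: no H
  Total hydrogens = 8.
Molecular formula: C8H8O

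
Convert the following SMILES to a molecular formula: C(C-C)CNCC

Heavy atoms from the SMILES: 6 C, 1 N.
Implicit hydrogens by atom environment:
  4 × C: 2 H each → 8
  2 × C: 3 H each → 6
  1 × N: 1 H
  Total hydrogens = 15.
Molecular formula: C6H15N

C6H15N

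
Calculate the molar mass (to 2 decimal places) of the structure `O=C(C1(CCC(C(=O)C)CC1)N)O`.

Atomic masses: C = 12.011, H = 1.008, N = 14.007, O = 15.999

185.22

Molecular formula: C9H15NO3.
M = 9×12.011 + 15×1.008 + 1×14.007 + 3×15.999 = 185.22 g/mol.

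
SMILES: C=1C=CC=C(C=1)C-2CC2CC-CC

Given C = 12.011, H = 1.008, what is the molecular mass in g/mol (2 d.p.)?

174.29

Molecular formula: C13H18.
M = 13×12.011 + 18×1.008 = 174.29 g/mol.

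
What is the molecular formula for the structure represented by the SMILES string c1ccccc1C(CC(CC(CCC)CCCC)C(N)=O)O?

C19H31NO2

Heavy atoms from the SMILES: 19 C, 1 N, 2 O.
Implicit hydrogens by atom environment:
  7 × C: 2 H each → 14
  5 × C (aromatic): 1 H each → 5
  3 × C: 1 H each → 3
  2 × C: 3 H each → 6
  1 × C (aromatic): no H
  1 × C: no H
  1 × N: 2 H
  1 × O: 1 H
  1 × O: no H
  Total hydrogens = 31.
Molecular formula: C19H31NO2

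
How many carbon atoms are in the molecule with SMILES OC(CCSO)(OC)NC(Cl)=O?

5

The symbol for carbon appears 5 times in the SMILES. (Cl is a single chlorine, not C + l.)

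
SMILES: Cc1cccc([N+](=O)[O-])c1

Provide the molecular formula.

C7H7NO2

Heavy atoms from the SMILES: 7 C, 1 N, 2 O.
Implicit hydrogens by atom environment:
  4 × C (aromatic): 1 H each → 4
  2 × C (aromatic): no H
  1 × C: 3 H
  1 × N (charge +1): no H
  1 × O: no H
  1 × O (charge -1): no H
  Total hydrogens = 7.
Molecular formula: C7H7NO2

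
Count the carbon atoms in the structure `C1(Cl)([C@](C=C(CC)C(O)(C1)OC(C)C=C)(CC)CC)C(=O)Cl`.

The symbol for carbon appears 17 times in the SMILES. (Cl is a single chlorine, not C + l.)

17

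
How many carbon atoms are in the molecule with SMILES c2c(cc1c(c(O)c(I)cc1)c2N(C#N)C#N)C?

The symbol for carbon appears 13 times in the SMILES. Lowercase c denotes aromatic carbon and counts toward C.

13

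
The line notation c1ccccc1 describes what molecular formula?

Heavy atoms from the SMILES: 6 C.
Implicit hydrogens by atom environment:
  6 × C (aromatic): 1 H each → 6
  Total hydrogens = 6.
Molecular formula: C6H6

C6H6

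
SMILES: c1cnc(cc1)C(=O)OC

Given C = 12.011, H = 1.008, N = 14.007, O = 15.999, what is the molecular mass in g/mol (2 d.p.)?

Molecular formula: C7H7NO2.
M = 7×12.011 + 7×1.008 + 1×14.007 + 2×15.999 = 137.14 g/mol.

137.14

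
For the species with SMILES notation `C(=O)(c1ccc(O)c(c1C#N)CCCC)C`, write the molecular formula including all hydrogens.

C13H15NO2

Heavy atoms from the SMILES: 13 C, 1 N, 2 O.
Implicit hydrogens by atom environment:
  4 × C (aromatic): no H
  3 × C: 2 H each → 6
  2 × C: 3 H each → 6
  2 × C (aromatic): 1 H each → 2
  2 × C: no H
  1 × N: no H
  1 × O: 1 H
  1 × O: no H
  Total hydrogens = 15.
Molecular formula: C13H15NO2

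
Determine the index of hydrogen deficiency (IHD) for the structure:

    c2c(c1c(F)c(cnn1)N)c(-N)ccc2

8

Molecular formula from the SMILES: C10H9FN4.
DoU = (2C + 2 + N − H − X)/2 = (2·10 + 2 + 4 − 9 − 1)/2 = 16/2 = 8.
(Structurally: 2 ring(s) + 6 π bond(s) = 8.)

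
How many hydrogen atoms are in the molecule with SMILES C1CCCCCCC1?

Hydrogens are implicit in SMILES; fill each atom to its normal valence:
  8 × C: 2 H each → 16
  Total hydrogens = 16.

16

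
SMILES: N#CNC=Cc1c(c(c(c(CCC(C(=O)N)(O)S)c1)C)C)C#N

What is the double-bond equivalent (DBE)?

Molecular formula from the SMILES: C16H18N4O2S.
DoU = (2C + 2 + N − H − X)/2 = (2·16 + 2 + 4 − 18 − 0)/2 = 20/2 = 10.
(Structurally: 1 ring(s) + 9 π bond(s) = 10.)

10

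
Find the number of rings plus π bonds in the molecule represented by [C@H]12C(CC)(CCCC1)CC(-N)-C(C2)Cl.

Molecular formula from the SMILES: C12H22ClN.
DoU = (2C + 2 + N − H − X)/2 = (2·12 + 2 + 1 − 22 − 1)/2 = 4/2 = 2.
(Structurally: 2 ring(s) + 0 π bond(s) = 2.)

2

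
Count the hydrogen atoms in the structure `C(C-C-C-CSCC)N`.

Hydrogens are implicit in SMILES; fill each atom to its normal valence:
  6 × C: 2 H each → 12
  1 × C: 3 H
  1 × N: 2 H
  1 × S: no H
  Total hydrogens = 17.

17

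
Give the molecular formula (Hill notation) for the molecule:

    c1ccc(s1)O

C4H4OS

Heavy atoms from the SMILES: 4 C, 1 O, 1 S.
Implicit hydrogens by atom environment:
  3 × C (aromatic): 1 H each → 3
  1 × C (aromatic): no H
  1 × O: 1 H
  1 × S (aromatic): no H
  Total hydrogens = 4.
Molecular formula: C4H4OS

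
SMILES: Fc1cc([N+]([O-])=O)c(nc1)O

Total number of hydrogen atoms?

3

Hydrogens are implicit in SMILES; fill each atom to its normal valence:
  3 × C (aromatic): no H
  2 × C (aromatic): 1 H each → 2
  1 × F: no H
  1 × N (aromatic): no H
  1 × N (charge +1): no H
  1 × O: 1 H
  1 × O: no H
  1 × O (charge -1): no H
  Total hydrogens = 3.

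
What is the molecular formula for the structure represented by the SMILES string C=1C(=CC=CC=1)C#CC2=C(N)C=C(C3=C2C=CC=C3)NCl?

C18H13ClN2

Heavy atoms from the SMILES: 18 C, 1 Cl, 2 N.
Implicit hydrogens by atom environment:
  10 × C (aromatic): 1 H each → 10
  6 × C (aromatic): no H
  2 × C: no H
  1 × Cl: no H
  1 × N: 2 H
  1 × N: 1 H
  Total hydrogens = 13.
Molecular formula: C18H13ClN2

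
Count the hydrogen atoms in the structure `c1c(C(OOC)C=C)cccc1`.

12

Hydrogens are implicit in SMILES; fill each atom to its normal valence:
  5 × C (aromatic): 1 H each → 5
  2 × C: 1 H each → 2
  2 × O: no H
  1 × C: 3 H
  1 × C: 2 H
  1 × C (aromatic): no H
  Total hydrogens = 12.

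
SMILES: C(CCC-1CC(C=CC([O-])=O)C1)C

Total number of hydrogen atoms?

17

Hydrogens are implicit in SMILES; fill each atom to its normal valence:
  5 × C: 2 H each → 10
  4 × C: 1 H each → 4
  1 × C: 3 H
  1 × C: no H
  1 × O: no H
  1 × O (charge -1): no H
  Total hydrogens = 17.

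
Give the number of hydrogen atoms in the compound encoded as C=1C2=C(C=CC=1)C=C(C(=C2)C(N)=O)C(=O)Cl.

8

Hydrogens are implicit in SMILES; fill each atom to its normal valence:
  6 × C (aromatic): 1 H each → 6
  4 × C (aromatic): no H
  2 × C: no H
  2 × O: no H
  1 × Cl: no H
  1 × N: 2 H
  Total hydrogens = 8.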